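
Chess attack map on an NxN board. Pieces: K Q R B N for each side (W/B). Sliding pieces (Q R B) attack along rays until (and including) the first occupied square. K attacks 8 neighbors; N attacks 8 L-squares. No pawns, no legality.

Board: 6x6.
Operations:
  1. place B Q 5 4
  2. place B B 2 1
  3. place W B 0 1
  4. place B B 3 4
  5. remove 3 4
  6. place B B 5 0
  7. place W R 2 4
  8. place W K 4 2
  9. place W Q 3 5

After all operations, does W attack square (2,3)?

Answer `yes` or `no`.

Answer: yes

Derivation:
Op 1: place BQ@(5,4)
Op 2: place BB@(2,1)
Op 3: place WB@(0,1)
Op 4: place BB@(3,4)
Op 5: remove (3,4)
Op 6: place BB@(5,0)
Op 7: place WR@(2,4)
Op 8: place WK@(4,2)
Op 9: place WQ@(3,5)
Per-piece attacks for W:
  WB@(0,1): attacks (1,2) (2,3) (3,4) (4,5) (1,0)
  WR@(2,4): attacks (2,5) (2,3) (2,2) (2,1) (3,4) (4,4) (5,4) (1,4) (0,4) [ray(0,-1) blocked at (2,1); ray(1,0) blocked at (5,4)]
  WQ@(3,5): attacks (3,4) (3,3) (3,2) (3,1) (3,0) (4,5) (5,5) (2,5) (1,5) (0,5) (4,4) (5,3) (2,4) [ray(-1,-1) blocked at (2,4)]
  WK@(4,2): attacks (4,3) (4,1) (5,2) (3,2) (5,3) (5,1) (3,3) (3,1)
W attacks (2,3): yes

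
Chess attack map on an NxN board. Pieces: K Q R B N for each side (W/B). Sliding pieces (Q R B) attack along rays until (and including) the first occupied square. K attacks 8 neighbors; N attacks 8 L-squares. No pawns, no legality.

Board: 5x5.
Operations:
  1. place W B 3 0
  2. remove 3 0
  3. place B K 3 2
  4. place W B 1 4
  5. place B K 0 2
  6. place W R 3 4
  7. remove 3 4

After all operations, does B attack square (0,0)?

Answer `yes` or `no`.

Answer: no

Derivation:
Op 1: place WB@(3,0)
Op 2: remove (3,0)
Op 3: place BK@(3,2)
Op 4: place WB@(1,4)
Op 5: place BK@(0,2)
Op 6: place WR@(3,4)
Op 7: remove (3,4)
Per-piece attacks for B:
  BK@(0,2): attacks (0,3) (0,1) (1,2) (1,3) (1,1)
  BK@(3,2): attacks (3,3) (3,1) (4,2) (2,2) (4,3) (4,1) (2,3) (2,1)
B attacks (0,0): no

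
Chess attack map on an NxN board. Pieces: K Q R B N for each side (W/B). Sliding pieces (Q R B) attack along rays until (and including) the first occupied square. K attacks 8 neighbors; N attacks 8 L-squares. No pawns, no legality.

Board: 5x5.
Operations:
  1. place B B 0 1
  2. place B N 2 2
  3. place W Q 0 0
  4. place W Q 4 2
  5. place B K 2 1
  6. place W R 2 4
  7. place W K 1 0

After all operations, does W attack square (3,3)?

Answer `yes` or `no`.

Op 1: place BB@(0,1)
Op 2: place BN@(2,2)
Op 3: place WQ@(0,0)
Op 4: place WQ@(4,2)
Op 5: place BK@(2,1)
Op 6: place WR@(2,4)
Op 7: place WK@(1,0)
Per-piece attacks for W:
  WQ@(0,0): attacks (0,1) (1,0) (1,1) (2,2) [ray(0,1) blocked at (0,1); ray(1,0) blocked at (1,0); ray(1,1) blocked at (2,2)]
  WK@(1,0): attacks (1,1) (2,0) (0,0) (2,1) (0,1)
  WR@(2,4): attacks (2,3) (2,2) (3,4) (4,4) (1,4) (0,4) [ray(0,-1) blocked at (2,2)]
  WQ@(4,2): attacks (4,3) (4,4) (4,1) (4,0) (3,2) (2,2) (3,3) (2,4) (3,1) (2,0) [ray(-1,0) blocked at (2,2); ray(-1,1) blocked at (2,4)]
W attacks (3,3): yes

Answer: yes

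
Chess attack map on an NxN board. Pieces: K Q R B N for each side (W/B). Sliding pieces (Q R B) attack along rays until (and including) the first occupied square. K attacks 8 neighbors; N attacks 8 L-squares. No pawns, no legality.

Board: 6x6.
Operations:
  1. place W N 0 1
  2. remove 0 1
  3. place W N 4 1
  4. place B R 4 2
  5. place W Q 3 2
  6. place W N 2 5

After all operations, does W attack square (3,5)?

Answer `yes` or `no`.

Op 1: place WN@(0,1)
Op 2: remove (0,1)
Op 3: place WN@(4,1)
Op 4: place BR@(4,2)
Op 5: place WQ@(3,2)
Op 6: place WN@(2,5)
Per-piece attacks for W:
  WN@(2,5): attacks (3,3) (4,4) (1,3) (0,4)
  WQ@(3,2): attacks (3,3) (3,4) (3,5) (3,1) (3,0) (4,2) (2,2) (1,2) (0,2) (4,3) (5,4) (4,1) (2,3) (1,4) (0,5) (2,1) (1,0) [ray(1,0) blocked at (4,2); ray(1,-1) blocked at (4,1)]
  WN@(4,1): attacks (5,3) (3,3) (2,2) (2,0)
W attacks (3,5): yes

Answer: yes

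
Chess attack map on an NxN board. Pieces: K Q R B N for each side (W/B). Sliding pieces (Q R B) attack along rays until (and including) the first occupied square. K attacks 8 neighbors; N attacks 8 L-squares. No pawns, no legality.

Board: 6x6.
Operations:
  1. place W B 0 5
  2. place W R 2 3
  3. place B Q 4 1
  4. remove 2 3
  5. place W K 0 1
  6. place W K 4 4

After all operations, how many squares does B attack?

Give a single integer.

Op 1: place WB@(0,5)
Op 2: place WR@(2,3)
Op 3: place BQ@(4,1)
Op 4: remove (2,3)
Op 5: place WK@(0,1)
Op 6: place WK@(4,4)
Per-piece attacks for B:
  BQ@(4,1): attacks (4,2) (4,3) (4,4) (4,0) (5,1) (3,1) (2,1) (1,1) (0,1) (5,2) (5,0) (3,2) (2,3) (1,4) (0,5) (3,0) [ray(0,1) blocked at (4,4); ray(-1,0) blocked at (0,1); ray(-1,1) blocked at (0,5)]
Union (16 distinct): (0,1) (0,5) (1,1) (1,4) (2,1) (2,3) (3,0) (3,1) (3,2) (4,0) (4,2) (4,3) (4,4) (5,0) (5,1) (5,2)

Answer: 16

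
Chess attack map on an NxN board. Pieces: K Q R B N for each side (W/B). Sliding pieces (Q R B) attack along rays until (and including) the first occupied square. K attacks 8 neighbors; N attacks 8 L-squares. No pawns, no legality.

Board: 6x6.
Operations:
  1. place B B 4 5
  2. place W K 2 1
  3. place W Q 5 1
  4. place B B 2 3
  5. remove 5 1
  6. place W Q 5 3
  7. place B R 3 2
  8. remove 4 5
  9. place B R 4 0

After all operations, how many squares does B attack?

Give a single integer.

Op 1: place BB@(4,5)
Op 2: place WK@(2,1)
Op 3: place WQ@(5,1)
Op 4: place BB@(2,3)
Op 5: remove (5,1)
Op 6: place WQ@(5,3)
Op 7: place BR@(3,2)
Op 8: remove (4,5)
Op 9: place BR@(4,0)
Per-piece attacks for B:
  BB@(2,3): attacks (3,4) (4,5) (3,2) (1,4) (0,5) (1,2) (0,1) [ray(1,-1) blocked at (3,2)]
  BR@(3,2): attacks (3,3) (3,4) (3,5) (3,1) (3,0) (4,2) (5,2) (2,2) (1,2) (0,2)
  BR@(4,0): attacks (4,1) (4,2) (4,3) (4,4) (4,5) (5,0) (3,0) (2,0) (1,0) (0,0)
Union (22 distinct): (0,0) (0,1) (0,2) (0,5) (1,0) (1,2) (1,4) (2,0) (2,2) (3,0) (3,1) (3,2) (3,3) (3,4) (3,5) (4,1) (4,2) (4,3) (4,4) (4,5) (5,0) (5,2)

Answer: 22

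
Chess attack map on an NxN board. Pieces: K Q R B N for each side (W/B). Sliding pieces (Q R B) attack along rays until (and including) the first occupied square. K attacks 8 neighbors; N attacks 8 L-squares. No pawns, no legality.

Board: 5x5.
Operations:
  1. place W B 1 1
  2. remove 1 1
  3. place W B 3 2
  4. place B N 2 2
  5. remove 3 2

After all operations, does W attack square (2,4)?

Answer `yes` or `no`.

Answer: no

Derivation:
Op 1: place WB@(1,1)
Op 2: remove (1,1)
Op 3: place WB@(3,2)
Op 4: place BN@(2,2)
Op 5: remove (3,2)
Per-piece attacks for W:
W attacks (2,4): no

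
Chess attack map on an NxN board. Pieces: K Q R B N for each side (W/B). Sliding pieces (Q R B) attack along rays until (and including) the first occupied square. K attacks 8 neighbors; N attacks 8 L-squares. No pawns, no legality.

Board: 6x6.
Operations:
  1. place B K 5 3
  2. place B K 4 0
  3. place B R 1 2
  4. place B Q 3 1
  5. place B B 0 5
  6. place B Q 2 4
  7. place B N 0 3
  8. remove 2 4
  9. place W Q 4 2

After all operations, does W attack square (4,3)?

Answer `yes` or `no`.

Op 1: place BK@(5,3)
Op 2: place BK@(4,0)
Op 3: place BR@(1,2)
Op 4: place BQ@(3,1)
Op 5: place BB@(0,5)
Op 6: place BQ@(2,4)
Op 7: place BN@(0,3)
Op 8: remove (2,4)
Op 9: place WQ@(4,2)
Per-piece attacks for W:
  WQ@(4,2): attacks (4,3) (4,4) (4,5) (4,1) (4,0) (5,2) (3,2) (2,2) (1,2) (5,3) (5,1) (3,3) (2,4) (1,5) (3,1) [ray(0,-1) blocked at (4,0); ray(-1,0) blocked at (1,2); ray(1,1) blocked at (5,3); ray(-1,-1) blocked at (3,1)]
W attacks (4,3): yes

Answer: yes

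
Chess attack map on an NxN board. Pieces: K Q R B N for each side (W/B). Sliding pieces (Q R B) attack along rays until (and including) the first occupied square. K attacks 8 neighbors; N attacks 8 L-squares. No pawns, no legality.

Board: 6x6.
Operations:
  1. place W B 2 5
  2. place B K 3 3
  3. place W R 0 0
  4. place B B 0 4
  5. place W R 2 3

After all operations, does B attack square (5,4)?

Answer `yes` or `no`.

Answer: no

Derivation:
Op 1: place WB@(2,5)
Op 2: place BK@(3,3)
Op 3: place WR@(0,0)
Op 4: place BB@(0,4)
Op 5: place WR@(2,3)
Per-piece attacks for B:
  BB@(0,4): attacks (1,5) (1,3) (2,2) (3,1) (4,0)
  BK@(3,3): attacks (3,4) (3,2) (4,3) (2,3) (4,4) (4,2) (2,4) (2,2)
B attacks (5,4): no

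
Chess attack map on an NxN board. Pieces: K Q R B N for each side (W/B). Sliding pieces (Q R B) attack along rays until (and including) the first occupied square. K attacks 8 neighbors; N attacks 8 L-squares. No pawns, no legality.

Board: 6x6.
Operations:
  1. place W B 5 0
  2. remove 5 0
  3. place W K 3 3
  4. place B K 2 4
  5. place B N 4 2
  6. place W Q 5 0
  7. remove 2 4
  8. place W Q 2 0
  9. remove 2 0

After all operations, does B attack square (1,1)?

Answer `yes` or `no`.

Op 1: place WB@(5,0)
Op 2: remove (5,0)
Op 3: place WK@(3,3)
Op 4: place BK@(2,4)
Op 5: place BN@(4,2)
Op 6: place WQ@(5,0)
Op 7: remove (2,4)
Op 8: place WQ@(2,0)
Op 9: remove (2,0)
Per-piece attacks for B:
  BN@(4,2): attacks (5,4) (3,4) (2,3) (5,0) (3,0) (2,1)
B attacks (1,1): no

Answer: no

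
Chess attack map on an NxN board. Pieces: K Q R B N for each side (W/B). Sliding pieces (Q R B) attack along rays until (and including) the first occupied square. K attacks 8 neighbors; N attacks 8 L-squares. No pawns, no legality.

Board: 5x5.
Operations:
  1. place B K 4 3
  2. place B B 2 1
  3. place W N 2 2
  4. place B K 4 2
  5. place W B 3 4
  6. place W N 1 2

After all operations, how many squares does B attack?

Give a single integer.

Answer: 11

Derivation:
Op 1: place BK@(4,3)
Op 2: place BB@(2,1)
Op 3: place WN@(2,2)
Op 4: place BK@(4,2)
Op 5: place WB@(3,4)
Op 6: place WN@(1,2)
Per-piece attacks for B:
  BB@(2,1): attacks (3,2) (4,3) (3,0) (1,2) (1,0) [ray(1,1) blocked at (4,3); ray(-1,1) blocked at (1,2)]
  BK@(4,2): attacks (4,3) (4,1) (3,2) (3,3) (3,1)
  BK@(4,3): attacks (4,4) (4,2) (3,3) (3,4) (3,2)
Union (11 distinct): (1,0) (1,2) (3,0) (3,1) (3,2) (3,3) (3,4) (4,1) (4,2) (4,3) (4,4)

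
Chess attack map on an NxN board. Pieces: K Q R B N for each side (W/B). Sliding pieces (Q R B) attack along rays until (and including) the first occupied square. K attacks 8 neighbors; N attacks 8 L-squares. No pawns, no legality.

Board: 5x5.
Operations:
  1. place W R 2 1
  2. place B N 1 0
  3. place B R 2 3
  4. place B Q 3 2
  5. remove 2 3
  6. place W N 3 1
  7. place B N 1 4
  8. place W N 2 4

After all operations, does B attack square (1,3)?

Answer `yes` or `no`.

Answer: no

Derivation:
Op 1: place WR@(2,1)
Op 2: place BN@(1,0)
Op 3: place BR@(2,3)
Op 4: place BQ@(3,2)
Op 5: remove (2,3)
Op 6: place WN@(3,1)
Op 7: place BN@(1,4)
Op 8: place WN@(2,4)
Per-piece attacks for B:
  BN@(1,0): attacks (2,2) (3,1) (0,2)
  BN@(1,4): attacks (2,2) (3,3) (0,2)
  BQ@(3,2): attacks (3,3) (3,4) (3,1) (4,2) (2,2) (1,2) (0,2) (4,3) (4,1) (2,3) (1,4) (2,1) [ray(0,-1) blocked at (3,1); ray(-1,1) blocked at (1,4); ray(-1,-1) blocked at (2,1)]
B attacks (1,3): no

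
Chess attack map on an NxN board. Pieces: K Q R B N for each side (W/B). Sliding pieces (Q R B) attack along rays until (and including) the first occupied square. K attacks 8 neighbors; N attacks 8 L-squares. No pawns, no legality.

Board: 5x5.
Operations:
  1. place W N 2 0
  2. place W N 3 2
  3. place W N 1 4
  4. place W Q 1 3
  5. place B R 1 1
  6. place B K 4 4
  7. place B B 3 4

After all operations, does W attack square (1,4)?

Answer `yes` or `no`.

Op 1: place WN@(2,0)
Op 2: place WN@(3,2)
Op 3: place WN@(1,4)
Op 4: place WQ@(1,3)
Op 5: place BR@(1,1)
Op 6: place BK@(4,4)
Op 7: place BB@(3,4)
Per-piece attacks for W:
  WQ@(1,3): attacks (1,4) (1,2) (1,1) (2,3) (3,3) (4,3) (0,3) (2,4) (2,2) (3,1) (4,0) (0,4) (0,2) [ray(0,1) blocked at (1,4); ray(0,-1) blocked at (1,1)]
  WN@(1,4): attacks (2,2) (3,3) (0,2)
  WN@(2,0): attacks (3,2) (4,1) (1,2) (0,1)
  WN@(3,2): attacks (4,4) (2,4) (1,3) (4,0) (2,0) (1,1)
W attacks (1,4): yes

Answer: yes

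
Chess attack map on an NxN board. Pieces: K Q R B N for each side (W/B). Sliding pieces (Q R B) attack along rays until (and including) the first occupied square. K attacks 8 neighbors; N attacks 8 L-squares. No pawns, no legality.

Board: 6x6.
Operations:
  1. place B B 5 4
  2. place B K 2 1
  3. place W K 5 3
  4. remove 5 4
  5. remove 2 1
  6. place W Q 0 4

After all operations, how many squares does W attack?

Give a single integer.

Answer: 18

Derivation:
Op 1: place BB@(5,4)
Op 2: place BK@(2,1)
Op 3: place WK@(5,3)
Op 4: remove (5,4)
Op 5: remove (2,1)
Op 6: place WQ@(0,4)
Per-piece attacks for W:
  WQ@(0,4): attacks (0,5) (0,3) (0,2) (0,1) (0,0) (1,4) (2,4) (3,4) (4,4) (5,4) (1,5) (1,3) (2,2) (3,1) (4,0)
  WK@(5,3): attacks (5,4) (5,2) (4,3) (4,4) (4,2)
Union (18 distinct): (0,0) (0,1) (0,2) (0,3) (0,5) (1,3) (1,4) (1,5) (2,2) (2,4) (3,1) (3,4) (4,0) (4,2) (4,3) (4,4) (5,2) (5,4)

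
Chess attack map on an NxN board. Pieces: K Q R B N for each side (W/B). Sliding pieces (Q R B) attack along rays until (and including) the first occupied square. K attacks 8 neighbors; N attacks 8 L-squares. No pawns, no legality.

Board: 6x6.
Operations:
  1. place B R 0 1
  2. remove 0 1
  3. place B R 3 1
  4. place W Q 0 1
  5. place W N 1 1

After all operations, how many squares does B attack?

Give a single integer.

Op 1: place BR@(0,1)
Op 2: remove (0,1)
Op 3: place BR@(3,1)
Op 4: place WQ@(0,1)
Op 5: place WN@(1,1)
Per-piece attacks for B:
  BR@(3,1): attacks (3,2) (3,3) (3,4) (3,5) (3,0) (4,1) (5,1) (2,1) (1,1) [ray(-1,0) blocked at (1,1)]
Union (9 distinct): (1,1) (2,1) (3,0) (3,2) (3,3) (3,4) (3,5) (4,1) (5,1)

Answer: 9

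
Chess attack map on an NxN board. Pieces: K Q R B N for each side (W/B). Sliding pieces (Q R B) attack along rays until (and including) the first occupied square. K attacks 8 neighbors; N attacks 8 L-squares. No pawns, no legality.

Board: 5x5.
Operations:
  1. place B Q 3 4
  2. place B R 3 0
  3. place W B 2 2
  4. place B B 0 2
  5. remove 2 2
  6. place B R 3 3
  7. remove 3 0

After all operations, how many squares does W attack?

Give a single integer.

Op 1: place BQ@(3,4)
Op 2: place BR@(3,0)
Op 3: place WB@(2,2)
Op 4: place BB@(0,2)
Op 5: remove (2,2)
Op 6: place BR@(3,3)
Op 7: remove (3,0)
Per-piece attacks for W:
Union (0 distinct): (none)

Answer: 0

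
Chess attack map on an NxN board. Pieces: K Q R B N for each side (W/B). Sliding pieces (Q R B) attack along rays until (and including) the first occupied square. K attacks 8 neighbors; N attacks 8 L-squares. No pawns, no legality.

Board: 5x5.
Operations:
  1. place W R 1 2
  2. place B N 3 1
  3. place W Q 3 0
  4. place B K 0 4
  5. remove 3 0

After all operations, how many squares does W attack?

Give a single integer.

Answer: 8

Derivation:
Op 1: place WR@(1,2)
Op 2: place BN@(3,1)
Op 3: place WQ@(3,0)
Op 4: place BK@(0,4)
Op 5: remove (3,0)
Per-piece attacks for W:
  WR@(1,2): attacks (1,3) (1,4) (1,1) (1,0) (2,2) (3,2) (4,2) (0,2)
Union (8 distinct): (0,2) (1,0) (1,1) (1,3) (1,4) (2,2) (3,2) (4,2)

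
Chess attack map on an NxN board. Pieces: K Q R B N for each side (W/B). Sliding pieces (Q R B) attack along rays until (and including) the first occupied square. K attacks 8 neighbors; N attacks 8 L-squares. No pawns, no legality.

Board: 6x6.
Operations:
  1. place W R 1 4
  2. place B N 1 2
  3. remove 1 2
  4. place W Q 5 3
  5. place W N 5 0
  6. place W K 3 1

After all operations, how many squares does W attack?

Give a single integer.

Op 1: place WR@(1,4)
Op 2: place BN@(1,2)
Op 3: remove (1,2)
Op 4: place WQ@(5,3)
Op 5: place WN@(5,0)
Op 6: place WK@(3,1)
Per-piece attacks for W:
  WR@(1,4): attacks (1,5) (1,3) (1,2) (1,1) (1,0) (2,4) (3,4) (4,4) (5,4) (0,4)
  WK@(3,1): attacks (3,2) (3,0) (4,1) (2,1) (4,2) (4,0) (2,2) (2,0)
  WN@(5,0): attacks (4,2) (3,1)
  WQ@(5,3): attacks (5,4) (5,5) (5,2) (5,1) (5,0) (4,3) (3,3) (2,3) (1,3) (0,3) (4,4) (3,5) (4,2) (3,1) [ray(0,-1) blocked at (5,0); ray(-1,-1) blocked at (3,1)]
Union (28 distinct): (0,3) (0,4) (1,0) (1,1) (1,2) (1,3) (1,5) (2,0) (2,1) (2,2) (2,3) (2,4) (3,0) (3,1) (3,2) (3,3) (3,4) (3,5) (4,0) (4,1) (4,2) (4,3) (4,4) (5,0) (5,1) (5,2) (5,4) (5,5)

Answer: 28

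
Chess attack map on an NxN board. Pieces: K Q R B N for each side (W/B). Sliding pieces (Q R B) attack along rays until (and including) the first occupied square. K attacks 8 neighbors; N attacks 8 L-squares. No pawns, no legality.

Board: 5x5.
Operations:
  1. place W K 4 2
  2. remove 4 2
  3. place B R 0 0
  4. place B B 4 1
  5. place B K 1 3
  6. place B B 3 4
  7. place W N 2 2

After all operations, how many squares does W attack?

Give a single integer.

Answer: 8

Derivation:
Op 1: place WK@(4,2)
Op 2: remove (4,2)
Op 3: place BR@(0,0)
Op 4: place BB@(4,1)
Op 5: place BK@(1,3)
Op 6: place BB@(3,4)
Op 7: place WN@(2,2)
Per-piece attacks for W:
  WN@(2,2): attacks (3,4) (4,3) (1,4) (0,3) (3,0) (4,1) (1,0) (0,1)
Union (8 distinct): (0,1) (0,3) (1,0) (1,4) (3,0) (3,4) (4,1) (4,3)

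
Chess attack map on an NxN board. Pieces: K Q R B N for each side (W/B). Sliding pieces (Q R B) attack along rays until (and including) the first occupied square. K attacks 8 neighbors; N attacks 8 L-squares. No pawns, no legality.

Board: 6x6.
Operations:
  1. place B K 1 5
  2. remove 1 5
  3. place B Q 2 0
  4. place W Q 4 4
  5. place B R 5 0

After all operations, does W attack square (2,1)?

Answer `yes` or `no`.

Op 1: place BK@(1,5)
Op 2: remove (1,5)
Op 3: place BQ@(2,0)
Op 4: place WQ@(4,4)
Op 5: place BR@(5,0)
Per-piece attacks for W:
  WQ@(4,4): attacks (4,5) (4,3) (4,2) (4,1) (4,0) (5,4) (3,4) (2,4) (1,4) (0,4) (5,5) (5,3) (3,5) (3,3) (2,2) (1,1) (0,0)
W attacks (2,1): no

Answer: no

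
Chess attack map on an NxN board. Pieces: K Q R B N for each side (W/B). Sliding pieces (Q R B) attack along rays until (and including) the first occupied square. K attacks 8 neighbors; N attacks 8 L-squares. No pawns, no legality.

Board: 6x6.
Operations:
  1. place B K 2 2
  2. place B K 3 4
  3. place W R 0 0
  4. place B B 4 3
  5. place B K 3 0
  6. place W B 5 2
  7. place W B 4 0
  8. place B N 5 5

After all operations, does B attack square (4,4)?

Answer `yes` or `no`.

Op 1: place BK@(2,2)
Op 2: place BK@(3,4)
Op 3: place WR@(0,0)
Op 4: place BB@(4,3)
Op 5: place BK@(3,0)
Op 6: place WB@(5,2)
Op 7: place WB@(4,0)
Op 8: place BN@(5,5)
Per-piece attacks for B:
  BK@(2,2): attacks (2,3) (2,1) (3,2) (1,2) (3,3) (3,1) (1,3) (1,1)
  BK@(3,0): attacks (3,1) (4,0) (2,0) (4,1) (2,1)
  BK@(3,4): attacks (3,5) (3,3) (4,4) (2,4) (4,5) (4,3) (2,5) (2,3)
  BB@(4,3): attacks (5,4) (5,2) (3,4) (3,2) (2,1) (1,0) [ray(1,-1) blocked at (5,2); ray(-1,1) blocked at (3,4)]
  BN@(5,5): attacks (4,3) (3,4)
B attacks (4,4): yes

Answer: yes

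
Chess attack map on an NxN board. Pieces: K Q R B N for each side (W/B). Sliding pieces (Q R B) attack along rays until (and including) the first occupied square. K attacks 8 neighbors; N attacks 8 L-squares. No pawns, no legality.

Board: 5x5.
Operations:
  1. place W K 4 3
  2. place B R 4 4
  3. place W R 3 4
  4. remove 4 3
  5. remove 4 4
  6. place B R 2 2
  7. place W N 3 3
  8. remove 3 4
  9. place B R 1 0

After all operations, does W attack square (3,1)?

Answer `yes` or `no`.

Op 1: place WK@(4,3)
Op 2: place BR@(4,4)
Op 3: place WR@(3,4)
Op 4: remove (4,3)
Op 5: remove (4,4)
Op 6: place BR@(2,2)
Op 7: place WN@(3,3)
Op 8: remove (3,4)
Op 9: place BR@(1,0)
Per-piece attacks for W:
  WN@(3,3): attacks (1,4) (4,1) (2,1) (1,2)
W attacks (3,1): no

Answer: no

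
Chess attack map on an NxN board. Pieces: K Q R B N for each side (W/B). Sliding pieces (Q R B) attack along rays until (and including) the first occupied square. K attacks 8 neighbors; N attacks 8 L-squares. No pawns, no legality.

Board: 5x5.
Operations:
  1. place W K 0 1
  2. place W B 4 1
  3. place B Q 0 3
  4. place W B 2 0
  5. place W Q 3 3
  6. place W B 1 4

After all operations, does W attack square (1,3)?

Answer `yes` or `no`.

Op 1: place WK@(0,1)
Op 2: place WB@(4,1)
Op 3: place BQ@(0,3)
Op 4: place WB@(2,0)
Op 5: place WQ@(3,3)
Op 6: place WB@(1,4)
Per-piece attacks for W:
  WK@(0,1): attacks (0,2) (0,0) (1,1) (1,2) (1,0)
  WB@(1,4): attacks (2,3) (3,2) (4,1) (0,3) [ray(1,-1) blocked at (4,1); ray(-1,-1) blocked at (0,3)]
  WB@(2,0): attacks (3,1) (4,2) (1,1) (0,2)
  WQ@(3,3): attacks (3,4) (3,2) (3,1) (3,0) (4,3) (2,3) (1,3) (0,3) (4,4) (4,2) (2,4) (2,2) (1,1) (0,0) [ray(-1,0) blocked at (0,3)]
  WB@(4,1): attacks (3,2) (2,3) (1,4) (3,0) [ray(-1,1) blocked at (1,4)]
W attacks (1,3): yes

Answer: yes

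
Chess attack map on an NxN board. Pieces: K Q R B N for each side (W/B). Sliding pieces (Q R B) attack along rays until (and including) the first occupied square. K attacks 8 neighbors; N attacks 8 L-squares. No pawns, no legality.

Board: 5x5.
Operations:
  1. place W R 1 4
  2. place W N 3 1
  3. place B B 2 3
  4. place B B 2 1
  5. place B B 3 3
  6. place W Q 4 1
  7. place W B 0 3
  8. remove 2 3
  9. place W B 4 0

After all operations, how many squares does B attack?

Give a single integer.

Answer: 12

Derivation:
Op 1: place WR@(1,4)
Op 2: place WN@(3,1)
Op 3: place BB@(2,3)
Op 4: place BB@(2,1)
Op 5: place BB@(3,3)
Op 6: place WQ@(4,1)
Op 7: place WB@(0,3)
Op 8: remove (2,3)
Op 9: place WB@(4,0)
Per-piece attacks for B:
  BB@(2,1): attacks (3,2) (4,3) (3,0) (1,2) (0,3) (1,0) [ray(-1,1) blocked at (0,3)]
  BB@(3,3): attacks (4,4) (4,2) (2,4) (2,2) (1,1) (0,0)
Union (12 distinct): (0,0) (0,3) (1,0) (1,1) (1,2) (2,2) (2,4) (3,0) (3,2) (4,2) (4,3) (4,4)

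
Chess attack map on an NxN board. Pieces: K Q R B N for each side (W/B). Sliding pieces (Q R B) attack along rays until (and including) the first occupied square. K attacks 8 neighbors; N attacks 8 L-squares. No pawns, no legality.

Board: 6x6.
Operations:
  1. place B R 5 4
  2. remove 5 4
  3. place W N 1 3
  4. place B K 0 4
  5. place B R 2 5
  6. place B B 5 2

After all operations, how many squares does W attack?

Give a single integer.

Op 1: place BR@(5,4)
Op 2: remove (5,4)
Op 3: place WN@(1,3)
Op 4: place BK@(0,4)
Op 5: place BR@(2,5)
Op 6: place BB@(5,2)
Per-piece attacks for W:
  WN@(1,3): attacks (2,5) (3,4) (0,5) (2,1) (3,2) (0,1)
Union (6 distinct): (0,1) (0,5) (2,1) (2,5) (3,2) (3,4)

Answer: 6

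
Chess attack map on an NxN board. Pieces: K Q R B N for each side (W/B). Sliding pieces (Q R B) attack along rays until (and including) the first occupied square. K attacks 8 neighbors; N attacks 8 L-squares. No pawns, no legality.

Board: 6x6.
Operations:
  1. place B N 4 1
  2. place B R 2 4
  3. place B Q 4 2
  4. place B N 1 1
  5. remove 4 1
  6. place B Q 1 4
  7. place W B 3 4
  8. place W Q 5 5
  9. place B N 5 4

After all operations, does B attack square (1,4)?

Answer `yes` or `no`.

Op 1: place BN@(4,1)
Op 2: place BR@(2,4)
Op 3: place BQ@(4,2)
Op 4: place BN@(1,1)
Op 5: remove (4,1)
Op 6: place BQ@(1,4)
Op 7: place WB@(3,4)
Op 8: place WQ@(5,5)
Op 9: place BN@(5,4)
Per-piece attacks for B:
  BN@(1,1): attacks (2,3) (3,2) (0,3) (3,0)
  BQ@(1,4): attacks (1,5) (1,3) (1,2) (1,1) (2,4) (0,4) (2,5) (2,3) (3,2) (4,1) (5,0) (0,5) (0,3) [ray(0,-1) blocked at (1,1); ray(1,0) blocked at (2,4)]
  BR@(2,4): attacks (2,5) (2,3) (2,2) (2,1) (2,0) (3,4) (1,4) [ray(1,0) blocked at (3,4); ray(-1,0) blocked at (1,4)]
  BQ@(4,2): attacks (4,3) (4,4) (4,5) (4,1) (4,0) (5,2) (3,2) (2,2) (1,2) (0,2) (5,3) (5,1) (3,3) (2,4) (3,1) (2,0) [ray(-1,1) blocked at (2,4)]
  BN@(5,4): attacks (3,5) (4,2) (3,3)
B attacks (1,4): yes

Answer: yes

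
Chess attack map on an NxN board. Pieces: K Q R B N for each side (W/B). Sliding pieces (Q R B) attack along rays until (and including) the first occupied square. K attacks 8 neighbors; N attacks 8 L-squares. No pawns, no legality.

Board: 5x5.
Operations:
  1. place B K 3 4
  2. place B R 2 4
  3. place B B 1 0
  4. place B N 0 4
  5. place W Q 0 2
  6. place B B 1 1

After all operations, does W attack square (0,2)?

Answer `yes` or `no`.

Answer: no

Derivation:
Op 1: place BK@(3,4)
Op 2: place BR@(2,4)
Op 3: place BB@(1,0)
Op 4: place BN@(0,4)
Op 5: place WQ@(0,2)
Op 6: place BB@(1,1)
Per-piece attacks for W:
  WQ@(0,2): attacks (0,3) (0,4) (0,1) (0,0) (1,2) (2,2) (3,2) (4,2) (1,3) (2,4) (1,1) [ray(0,1) blocked at (0,4); ray(1,1) blocked at (2,4); ray(1,-1) blocked at (1,1)]
W attacks (0,2): no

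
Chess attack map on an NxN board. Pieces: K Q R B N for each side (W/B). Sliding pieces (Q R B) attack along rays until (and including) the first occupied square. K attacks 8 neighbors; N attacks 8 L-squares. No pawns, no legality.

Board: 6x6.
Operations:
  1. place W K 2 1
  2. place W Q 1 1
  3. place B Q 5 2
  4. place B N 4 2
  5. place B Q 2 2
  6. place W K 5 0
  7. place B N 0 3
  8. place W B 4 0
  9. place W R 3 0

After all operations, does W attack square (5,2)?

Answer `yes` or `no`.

Op 1: place WK@(2,1)
Op 2: place WQ@(1,1)
Op 3: place BQ@(5,2)
Op 4: place BN@(4,2)
Op 5: place BQ@(2,2)
Op 6: place WK@(5,0)
Op 7: place BN@(0,3)
Op 8: place WB@(4,0)
Op 9: place WR@(3,0)
Per-piece attacks for W:
  WQ@(1,1): attacks (1,2) (1,3) (1,4) (1,5) (1,0) (2,1) (0,1) (2,2) (2,0) (0,2) (0,0) [ray(1,0) blocked at (2,1); ray(1,1) blocked at (2,2)]
  WK@(2,1): attacks (2,2) (2,0) (3,1) (1,1) (3,2) (3,0) (1,2) (1,0)
  WR@(3,0): attacks (3,1) (3,2) (3,3) (3,4) (3,5) (4,0) (2,0) (1,0) (0,0) [ray(1,0) blocked at (4,0)]
  WB@(4,0): attacks (5,1) (3,1) (2,2) [ray(-1,1) blocked at (2,2)]
  WK@(5,0): attacks (5,1) (4,0) (4,1)
W attacks (5,2): no

Answer: no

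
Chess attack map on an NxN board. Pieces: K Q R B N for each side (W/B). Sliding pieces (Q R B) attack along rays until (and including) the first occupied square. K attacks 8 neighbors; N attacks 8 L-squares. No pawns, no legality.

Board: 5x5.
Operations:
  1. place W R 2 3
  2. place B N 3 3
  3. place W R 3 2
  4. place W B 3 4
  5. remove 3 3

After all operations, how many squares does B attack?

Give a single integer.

Answer: 0

Derivation:
Op 1: place WR@(2,3)
Op 2: place BN@(3,3)
Op 3: place WR@(3,2)
Op 4: place WB@(3,4)
Op 5: remove (3,3)
Per-piece attacks for B:
Union (0 distinct): (none)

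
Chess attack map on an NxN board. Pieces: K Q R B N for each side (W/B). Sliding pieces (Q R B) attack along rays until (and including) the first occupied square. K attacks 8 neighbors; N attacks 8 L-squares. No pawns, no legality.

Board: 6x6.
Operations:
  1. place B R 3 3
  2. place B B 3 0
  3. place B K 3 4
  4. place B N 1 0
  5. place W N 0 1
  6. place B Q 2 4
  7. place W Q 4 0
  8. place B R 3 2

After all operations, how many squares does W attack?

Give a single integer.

Op 1: place BR@(3,3)
Op 2: place BB@(3,0)
Op 3: place BK@(3,4)
Op 4: place BN@(1,0)
Op 5: place WN@(0,1)
Op 6: place BQ@(2,4)
Op 7: place WQ@(4,0)
Op 8: place BR@(3,2)
Per-piece attacks for W:
  WN@(0,1): attacks (1,3) (2,2) (2,0)
  WQ@(4,0): attacks (4,1) (4,2) (4,3) (4,4) (4,5) (5,0) (3,0) (5,1) (3,1) (2,2) (1,3) (0,4) [ray(-1,0) blocked at (3,0)]
Union (13 distinct): (0,4) (1,3) (2,0) (2,2) (3,0) (3,1) (4,1) (4,2) (4,3) (4,4) (4,5) (5,0) (5,1)

Answer: 13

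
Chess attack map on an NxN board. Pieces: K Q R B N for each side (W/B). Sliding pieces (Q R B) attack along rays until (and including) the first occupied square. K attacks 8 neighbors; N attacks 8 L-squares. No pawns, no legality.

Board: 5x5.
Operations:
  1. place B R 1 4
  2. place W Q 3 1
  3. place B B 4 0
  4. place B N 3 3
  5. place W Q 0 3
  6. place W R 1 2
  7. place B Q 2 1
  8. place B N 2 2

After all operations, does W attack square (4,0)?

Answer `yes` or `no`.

Op 1: place BR@(1,4)
Op 2: place WQ@(3,1)
Op 3: place BB@(4,0)
Op 4: place BN@(3,3)
Op 5: place WQ@(0,3)
Op 6: place WR@(1,2)
Op 7: place BQ@(2,1)
Op 8: place BN@(2,2)
Per-piece attacks for W:
  WQ@(0,3): attacks (0,4) (0,2) (0,1) (0,0) (1,3) (2,3) (3,3) (1,4) (1,2) [ray(1,0) blocked at (3,3); ray(1,1) blocked at (1,4); ray(1,-1) blocked at (1,2)]
  WR@(1,2): attacks (1,3) (1,4) (1,1) (1,0) (2,2) (0,2) [ray(0,1) blocked at (1,4); ray(1,0) blocked at (2,2)]
  WQ@(3,1): attacks (3,2) (3,3) (3,0) (4,1) (2,1) (4,2) (4,0) (2,2) (2,0) [ray(0,1) blocked at (3,3); ray(-1,0) blocked at (2,1); ray(1,-1) blocked at (4,0); ray(-1,1) blocked at (2,2)]
W attacks (4,0): yes

Answer: yes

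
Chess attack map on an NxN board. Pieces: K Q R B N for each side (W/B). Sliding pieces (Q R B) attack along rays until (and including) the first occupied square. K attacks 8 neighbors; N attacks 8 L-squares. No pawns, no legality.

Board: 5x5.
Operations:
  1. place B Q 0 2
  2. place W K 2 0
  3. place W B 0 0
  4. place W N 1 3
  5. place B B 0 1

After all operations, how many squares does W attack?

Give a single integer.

Answer: 11

Derivation:
Op 1: place BQ@(0,2)
Op 2: place WK@(2,0)
Op 3: place WB@(0,0)
Op 4: place WN@(1,3)
Op 5: place BB@(0,1)
Per-piece attacks for W:
  WB@(0,0): attacks (1,1) (2,2) (3,3) (4,4)
  WN@(1,3): attacks (3,4) (2,1) (3,2) (0,1)
  WK@(2,0): attacks (2,1) (3,0) (1,0) (3,1) (1,1)
Union (11 distinct): (0,1) (1,0) (1,1) (2,1) (2,2) (3,0) (3,1) (3,2) (3,3) (3,4) (4,4)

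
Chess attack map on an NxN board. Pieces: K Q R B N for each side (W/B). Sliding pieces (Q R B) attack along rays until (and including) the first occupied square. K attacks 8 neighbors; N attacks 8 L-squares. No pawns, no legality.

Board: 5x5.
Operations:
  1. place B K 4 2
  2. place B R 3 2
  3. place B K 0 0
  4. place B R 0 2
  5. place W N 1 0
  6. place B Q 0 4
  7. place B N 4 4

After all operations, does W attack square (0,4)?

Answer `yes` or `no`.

Answer: no

Derivation:
Op 1: place BK@(4,2)
Op 2: place BR@(3,2)
Op 3: place BK@(0,0)
Op 4: place BR@(0,2)
Op 5: place WN@(1,0)
Op 6: place BQ@(0,4)
Op 7: place BN@(4,4)
Per-piece attacks for W:
  WN@(1,0): attacks (2,2) (3,1) (0,2)
W attacks (0,4): no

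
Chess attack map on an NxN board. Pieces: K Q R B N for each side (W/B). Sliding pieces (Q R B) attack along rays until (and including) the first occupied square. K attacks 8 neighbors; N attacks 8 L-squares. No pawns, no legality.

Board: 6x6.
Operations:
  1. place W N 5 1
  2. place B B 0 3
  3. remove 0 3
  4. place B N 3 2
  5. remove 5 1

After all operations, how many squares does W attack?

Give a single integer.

Op 1: place WN@(5,1)
Op 2: place BB@(0,3)
Op 3: remove (0,3)
Op 4: place BN@(3,2)
Op 5: remove (5,1)
Per-piece attacks for W:
Union (0 distinct): (none)

Answer: 0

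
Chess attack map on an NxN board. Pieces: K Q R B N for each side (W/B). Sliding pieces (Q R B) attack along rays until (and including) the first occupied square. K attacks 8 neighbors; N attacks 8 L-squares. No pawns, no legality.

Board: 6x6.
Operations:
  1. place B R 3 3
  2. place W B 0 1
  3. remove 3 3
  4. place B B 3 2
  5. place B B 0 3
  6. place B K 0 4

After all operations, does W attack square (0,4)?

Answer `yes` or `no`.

Answer: no

Derivation:
Op 1: place BR@(3,3)
Op 2: place WB@(0,1)
Op 3: remove (3,3)
Op 4: place BB@(3,2)
Op 5: place BB@(0,3)
Op 6: place BK@(0,4)
Per-piece attacks for W:
  WB@(0,1): attacks (1,2) (2,3) (3,4) (4,5) (1,0)
W attacks (0,4): no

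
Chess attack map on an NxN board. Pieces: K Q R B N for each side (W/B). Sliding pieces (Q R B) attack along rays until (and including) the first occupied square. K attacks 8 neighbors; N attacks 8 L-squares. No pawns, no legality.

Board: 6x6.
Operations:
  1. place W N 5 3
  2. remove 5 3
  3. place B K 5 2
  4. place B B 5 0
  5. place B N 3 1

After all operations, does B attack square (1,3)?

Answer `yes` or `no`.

Op 1: place WN@(5,3)
Op 2: remove (5,3)
Op 3: place BK@(5,2)
Op 4: place BB@(5,0)
Op 5: place BN@(3,1)
Per-piece attacks for B:
  BN@(3,1): attacks (4,3) (5,2) (2,3) (1,2) (5,0) (1,0)
  BB@(5,0): attacks (4,1) (3,2) (2,3) (1,4) (0,5)
  BK@(5,2): attacks (5,3) (5,1) (4,2) (4,3) (4,1)
B attacks (1,3): no

Answer: no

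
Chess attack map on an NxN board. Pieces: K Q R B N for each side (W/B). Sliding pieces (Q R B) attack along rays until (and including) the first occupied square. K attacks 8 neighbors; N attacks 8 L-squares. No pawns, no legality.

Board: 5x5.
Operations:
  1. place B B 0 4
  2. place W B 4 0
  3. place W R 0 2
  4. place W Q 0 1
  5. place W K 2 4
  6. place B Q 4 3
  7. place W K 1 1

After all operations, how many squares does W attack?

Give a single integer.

Answer: 19

Derivation:
Op 1: place BB@(0,4)
Op 2: place WB@(4,0)
Op 3: place WR@(0,2)
Op 4: place WQ@(0,1)
Op 5: place WK@(2,4)
Op 6: place BQ@(4,3)
Op 7: place WK@(1,1)
Per-piece attacks for W:
  WQ@(0,1): attacks (0,2) (0,0) (1,1) (1,2) (2,3) (3,4) (1,0) [ray(0,1) blocked at (0,2); ray(1,0) blocked at (1,1)]
  WR@(0,2): attacks (0,3) (0,4) (0,1) (1,2) (2,2) (3,2) (4,2) [ray(0,1) blocked at (0,4); ray(0,-1) blocked at (0,1)]
  WK@(1,1): attacks (1,2) (1,0) (2,1) (0,1) (2,2) (2,0) (0,2) (0,0)
  WK@(2,4): attacks (2,3) (3,4) (1,4) (3,3) (1,3)
  WB@(4,0): attacks (3,1) (2,2) (1,3) (0,4) [ray(-1,1) blocked at (0,4)]
Union (19 distinct): (0,0) (0,1) (0,2) (0,3) (0,4) (1,0) (1,1) (1,2) (1,3) (1,4) (2,0) (2,1) (2,2) (2,3) (3,1) (3,2) (3,3) (3,4) (4,2)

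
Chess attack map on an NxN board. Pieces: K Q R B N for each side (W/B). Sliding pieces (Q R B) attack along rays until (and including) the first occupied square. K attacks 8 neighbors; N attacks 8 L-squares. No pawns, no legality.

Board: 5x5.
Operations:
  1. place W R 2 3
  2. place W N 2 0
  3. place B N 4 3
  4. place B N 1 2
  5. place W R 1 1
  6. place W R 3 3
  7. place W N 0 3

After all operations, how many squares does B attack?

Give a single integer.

Answer: 7

Derivation:
Op 1: place WR@(2,3)
Op 2: place WN@(2,0)
Op 3: place BN@(4,3)
Op 4: place BN@(1,2)
Op 5: place WR@(1,1)
Op 6: place WR@(3,3)
Op 7: place WN@(0,3)
Per-piece attacks for B:
  BN@(1,2): attacks (2,4) (3,3) (0,4) (2,0) (3,1) (0,0)
  BN@(4,3): attacks (2,4) (3,1) (2,2)
Union (7 distinct): (0,0) (0,4) (2,0) (2,2) (2,4) (3,1) (3,3)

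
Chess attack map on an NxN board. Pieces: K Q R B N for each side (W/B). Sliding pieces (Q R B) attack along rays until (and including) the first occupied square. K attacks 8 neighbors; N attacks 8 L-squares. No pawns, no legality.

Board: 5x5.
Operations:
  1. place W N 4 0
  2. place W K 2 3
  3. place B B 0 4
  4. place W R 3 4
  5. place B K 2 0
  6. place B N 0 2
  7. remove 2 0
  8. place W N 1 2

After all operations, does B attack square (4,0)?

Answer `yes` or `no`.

Answer: yes

Derivation:
Op 1: place WN@(4,0)
Op 2: place WK@(2,3)
Op 3: place BB@(0,4)
Op 4: place WR@(3,4)
Op 5: place BK@(2,0)
Op 6: place BN@(0,2)
Op 7: remove (2,0)
Op 8: place WN@(1,2)
Per-piece attacks for B:
  BN@(0,2): attacks (1,4) (2,3) (1,0) (2,1)
  BB@(0,4): attacks (1,3) (2,2) (3,1) (4,0) [ray(1,-1) blocked at (4,0)]
B attacks (4,0): yes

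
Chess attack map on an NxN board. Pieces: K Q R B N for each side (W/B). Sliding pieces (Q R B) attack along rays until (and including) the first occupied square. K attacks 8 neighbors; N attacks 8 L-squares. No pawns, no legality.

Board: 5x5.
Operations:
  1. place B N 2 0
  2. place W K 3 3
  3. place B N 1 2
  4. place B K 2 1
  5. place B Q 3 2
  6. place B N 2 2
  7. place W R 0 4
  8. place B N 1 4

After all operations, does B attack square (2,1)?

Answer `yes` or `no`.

Op 1: place BN@(2,0)
Op 2: place WK@(3,3)
Op 3: place BN@(1,2)
Op 4: place BK@(2,1)
Op 5: place BQ@(3,2)
Op 6: place BN@(2,2)
Op 7: place WR@(0,4)
Op 8: place BN@(1,4)
Per-piece attacks for B:
  BN@(1,2): attacks (2,4) (3,3) (0,4) (2,0) (3,1) (0,0)
  BN@(1,4): attacks (2,2) (3,3) (0,2)
  BN@(2,0): attacks (3,2) (4,1) (1,2) (0,1)
  BK@(2,1): attacks (2,2) (2,0) (3,1) (1,1) (3,2) (3,0) (1,2) (1,0)
  BN@(2,2): attacks (3,4) (4,3) (1,4) (0,3) (3,0) (4,1) (1,0) (0,1)
  BQ@(3,2): attacks (3,3) (3,1) (3,0) (4,2) (2,2) (4,3) (4,1) (2,3) (1,4) (2,1) [ray(0,1) blocked at (3,3); ray(-1,0) blocked at (2,2); ray(-1,1) blocked at (1,4); ray(-1,-1) blocked at (2,1)]
B attacks (2,1): yes

Answer: yes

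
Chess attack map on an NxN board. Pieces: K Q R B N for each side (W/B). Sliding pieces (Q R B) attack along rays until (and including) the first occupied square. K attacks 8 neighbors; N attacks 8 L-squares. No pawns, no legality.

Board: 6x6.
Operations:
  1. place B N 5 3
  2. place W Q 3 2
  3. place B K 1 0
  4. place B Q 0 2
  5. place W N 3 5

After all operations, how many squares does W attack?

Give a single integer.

Op 1: place BN@(5,3)
Op 2: place WQ@(3,2)
Op 3: place BK@(1,0)
Op 4: place BQ@(0,2)
Op 5: place WN@(3,5)
Per-piece attacks for W:
  WQ@(3,2): attacks (3,3) (3,4) (3,5) (3,1) (3,0) (4,2) (5,2) (2,2) (1,2) (0,2) (4,3) (5,4) (4,1) (5,0) (2,3) (1,4) (0,5) (2,1) (1,0) [ray(0,1) blocked at (3,5); ray(-1,0) blocked at (0,2); ray(-1,-1) blocked at (1,0)]
  WN@(3,5): attacks (4,3) (5,4) (2,3) (1,4)
Union (19 distinct): (0,2) (0,5) (1,0) (1,2) (1,4) (2,1) (2,2) (2,3) (3,0) (3,1) (3,3) (3,4) (3,5) (4,1) (4,2) (4,3) (5,0) (5,2) (5,4)

Answer: 19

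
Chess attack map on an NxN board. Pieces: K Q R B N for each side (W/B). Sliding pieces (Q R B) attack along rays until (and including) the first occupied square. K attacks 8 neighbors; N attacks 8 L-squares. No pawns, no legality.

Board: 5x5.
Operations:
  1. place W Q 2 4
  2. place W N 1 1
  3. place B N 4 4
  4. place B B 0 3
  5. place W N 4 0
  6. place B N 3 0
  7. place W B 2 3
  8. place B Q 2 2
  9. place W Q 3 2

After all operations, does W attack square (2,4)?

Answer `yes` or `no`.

Op 1: place WQ@(2,4)
Op 2: place WN@(1,1)
Op 3: place BN@(4,4)
Op 4: place BB@(0,3)
Op 5: place WN@(4,0)
Op 6: place BN@(3,0)
Op 7: place WB@(2,3)
Op 8: place BQ@(2,2)
Op 9: place WQ@(3,2)
Per-piece attacks for W:
  WN@(1,1): attacks (2,3) (3,2) (0,3) (3,0)
  WB@(2,3): attacks (3,4) (3,2) (1,4) (1,2) (0,1) [ray(1,-1) blocked at (3,2)]
  WQ@(2,4): attacks (2,3) (3,4) (4,4) (1,4) (0,4) (3,3) (4,2) (1,3) (0,2) [ray(0,-1) blocked at (2,3); ray(1,0) blocked at (4,4)]
  WQ@(3,2): attacks (3,3) (3,4) (3,1) (3,0) (4,2) (2,2) (4,3) (4,1) (2,3) (2,1) (1,0) [ray(0,-1) blocked at (3,0); ray(-1,0) blocked at (2,2); ray(-1,1) blocked at (2,3)]
  WN@(4,0): attacks (3,2) (2,1)
W attacks (2,4): no

Answer: no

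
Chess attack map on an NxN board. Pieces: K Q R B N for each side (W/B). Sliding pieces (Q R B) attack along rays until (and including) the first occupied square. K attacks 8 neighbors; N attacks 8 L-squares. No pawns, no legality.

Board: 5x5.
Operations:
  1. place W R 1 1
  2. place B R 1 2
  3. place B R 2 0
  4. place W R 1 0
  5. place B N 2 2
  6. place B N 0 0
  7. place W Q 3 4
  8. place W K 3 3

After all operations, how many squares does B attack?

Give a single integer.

Answer: 15

Derivation:
Op 1: place WR@(1,1)
Op 2: place BR@(1,2)
Op 3: place BR@(2,0)
Op 4: place WR@(1,0)
Op 5: place BN@(2,2)
Op 6: place BN@(0,0)
Op 7: place WQ@(3,4)
Op 8: place WK@(3,3)
Per-piece attacks for B:
  BN@(0,0): attacks (1,2) (2,1)
  BR@(1,2): attacks (1,3) (1,4) (1,1) (2,2) (0,2) [ray(0,-1) blocked at (1,1); ray(1,0) blocked at (2,2)]
  BR@(2,0): attacks (2,1) (2,2) (3,0) (4,0) (1,0) [ray(0,1) blocked at (2,2); ray(-1,0) blocked at (1,0)]
  BN@(2,2): attacks (3,4) (4,3) (1,4) (0,3) (3,0) (4,1) (1,0) (0,1)
Union (15 distinct): (0,1) (0,2) (0,3) (1,0) (1,1) (1,2) (1,3) (1,4) (2,1) (2,2) (3,0) (3,4) (4,0) (4,1) (4,3)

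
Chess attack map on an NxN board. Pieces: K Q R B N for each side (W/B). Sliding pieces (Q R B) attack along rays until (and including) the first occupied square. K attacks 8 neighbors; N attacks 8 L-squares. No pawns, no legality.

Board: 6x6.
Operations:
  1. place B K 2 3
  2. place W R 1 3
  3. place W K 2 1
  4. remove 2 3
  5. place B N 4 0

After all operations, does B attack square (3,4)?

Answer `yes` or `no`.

Op 1: place BK@(2,3)
Op 2: place WR@(1,3)
Op 3: place WK@(2,1)
Op 4: remove (2,3)
Op 5: place BN@(4,0)
Per-piece attacks for B:
  BN@(4,0): attacks (5,2) (3,2) (2,1)
B attacks (3,4): no

Answer: no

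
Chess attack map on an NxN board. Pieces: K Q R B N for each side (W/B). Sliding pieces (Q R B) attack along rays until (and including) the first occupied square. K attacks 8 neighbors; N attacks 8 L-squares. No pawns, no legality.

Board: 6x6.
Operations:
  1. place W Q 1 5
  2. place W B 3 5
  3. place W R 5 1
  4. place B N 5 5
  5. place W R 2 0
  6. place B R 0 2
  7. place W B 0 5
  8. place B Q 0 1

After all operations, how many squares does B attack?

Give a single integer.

Answer: 21

Derivation:
Op 1: place WQ@(1,5)
Op 2: place WB@(3,5)
Op 3: place WR@(5,1)
Op 4: place BN@(5,5)
Op 5: place WR@(2,0)
Op 6: place BR@(0,2)
Op 7: place WB@(0,5)
Op 8: place BQ@(0,1)
Per-piece attacks for B:
  BQ@(0,1): attacks (0,2) (0,0) (1,1) (2,1) (3,1) (4,1) (5,1) (1,2) (2,3) (3,4) (4,5) (1,0) [ray(0,1) blocked at (0,2); ray(1,0) blocked at (5,1)]
  BR@(0,2): attacks (0,3) (0,4) (0,5) (0,1) (1,2) (2,2) (3,2) (4,2) (5,2) [ray(0,1) blocked at (0,5); ray(0,-1) blocked at (0,1)]
  BN@(5,5): attacks (4,3) (3,4)
Union (21 distinct): (0,0) (0,1) (0,2) (0,3) (0,4) (0,5) (1,0) (1,1) (1,2) (2,1) (2,2) (2,3) (3,1) (3,2) (3,4) (4,1) (4,2) (4,3) (4,5) (5,1) (5,2)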